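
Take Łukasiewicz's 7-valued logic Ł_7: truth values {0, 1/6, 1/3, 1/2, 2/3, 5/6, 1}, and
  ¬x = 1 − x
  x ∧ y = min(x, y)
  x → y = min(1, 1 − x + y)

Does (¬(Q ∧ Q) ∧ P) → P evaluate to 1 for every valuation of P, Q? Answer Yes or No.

Yes

At P = 5/6, Q = 1/2, for instance:
Q ∧ Q = 1/2 ∧ 1/2 = 1/2
¬(Q ∧ Q) = ¬1/2 = 1/2
¬(Q ∧ Q) ∧ P = 1/2 ∧ 5/6 = 1/2
(¬(Q ∧ Q) ∧ P) → P = 1/2 → 5/6 = 1
and checking the remaining 48 assignments likewise gives ≥ 1 in every case.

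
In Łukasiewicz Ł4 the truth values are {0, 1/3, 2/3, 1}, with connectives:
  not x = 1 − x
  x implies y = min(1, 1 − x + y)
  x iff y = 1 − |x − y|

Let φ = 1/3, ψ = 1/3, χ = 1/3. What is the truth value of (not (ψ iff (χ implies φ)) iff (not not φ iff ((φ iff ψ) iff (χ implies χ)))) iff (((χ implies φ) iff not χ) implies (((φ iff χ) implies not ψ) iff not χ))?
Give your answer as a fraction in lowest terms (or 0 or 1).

2/3

χ implies φ = 1/3 implies 1/3 = 1
ψ iff (χ implies φ) = 1/3 iff 1 = 1/3
not (ψ iff (χ implies φ)) = not 1/3 = 2/3
not φ = not 1/3 = 2/3
not not φ = not 2/3 = 1/3
φ iff ψ = 1/3 iff 1/3 = 1
χ implies χ = 1/3 implies 1/3 = 1
(φ iff ψ) iff (χ implies χ) = 1 iff 1 = 1
not not φ iff ((φ iff ψ) iff (χ implies χ)) = 1/3 iff 1 = 1/3
not (ψ iff (χ implies φ)) iff (not not φ iff ((φ iff ψ) iff (χ implies χ))) = 2/3 iff 1/3 = 2/3
χ implies φ = 1/3 implies 1/3 = 1
not χ = not 1/3 = 2/3
(χ implies φ) iff not χ = 1 iff 2/3 = 2/3
φ iff χ = 1/3 iff 1/3 = 1
not ψ = not 1/3 = 2/3
(φ iff χ) implies not ψ = 1 implies 2/3 = 2/3
not χ = not 1/3 = 2/3
((φ iff χ) implies not ψ) iff not χ = 2/3 iff 2/3 = 1
((χ implies φ) iff not χ) implies (((φ iff χ) implies not ψ) iff not χ) = 2/3 implies 1 = 1
(not (ψ iff (χ implies φ)) iff (not not φ iff ((φ iff ψ) iff (χ implies χ)))) iff (((χ implies φ) iff not χ) implies (((φ iff χ) implies not ψ) iff not χ)) = 2/3 iff 1 = 2/3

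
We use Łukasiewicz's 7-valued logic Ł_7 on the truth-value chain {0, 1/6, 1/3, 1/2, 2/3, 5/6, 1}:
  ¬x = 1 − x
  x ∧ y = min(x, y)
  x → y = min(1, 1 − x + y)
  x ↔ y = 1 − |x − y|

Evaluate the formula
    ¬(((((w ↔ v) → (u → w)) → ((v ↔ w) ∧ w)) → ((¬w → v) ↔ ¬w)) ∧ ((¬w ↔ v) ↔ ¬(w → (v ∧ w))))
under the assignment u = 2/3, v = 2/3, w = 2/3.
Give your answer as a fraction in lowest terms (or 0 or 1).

w ↔ v = 2/3 ↔ 2/3 = 1
u → w = 2/3 → 2/3 = 1
(w ↔ v) → (u → w) = 1 → 1 = 1
v ↔ w = 2/3 ↔ 2/3 = 1
(v ↔ w) ∧ w = 1 ∧ 2/3 = 2/3
((w ↔ v) → (u → w)) → ((v ↔ w) ∧ w) = 1 → 2/3 = 2/3
¬w = ¬2/3 = 1/3
¬w → v = 1/3 → 2/3 = 1
¬w = ¬2/3 = 1/3
(¬w → v) ↔ ¬w = 1 ↔ 1/3 = 1/3
(((w ↔ v) → (u → w)) → ((v ↔ w) ∧ w)) → ((¬w → v) ↔ ¬w) = 2/3 → 1/3 = 2/3
¬w = ¬2/3 = 1/3
¬w ↔ v = 1/3 ↔ 2/3 = 2/3
v ∧ w = 2/3 ∧ 2/3 = 2/3
w → (v ∧ w) = 2/3 → 2/3 = 1
¬(w → (v ∧ w)) = ¬1 = 0
(¬w ↔ v) ↔ ¬(w → (v ∧ w)) = 2/3 ↔ 0 = 1/3
((((w ↔ v) → (u → w)) → ((v ↔ w) ∧ w)) → ((¬w → v) ↔ ¬w)) ∧ ((¬w ↔ v) ↔ ¬(w → (v ∧ w))) = 2/3 ∧ 1/3 = 1/3
¬(((((w ↔ v) → (u → w)) → ((v ↔ w) ∧ w)) → ((¬w → v) ↔ ¬w)) ∧ ((¬w ↔ v) ↔ ¬(w → (v ∧ w)))) = ¬1/3 = 2/3

2/3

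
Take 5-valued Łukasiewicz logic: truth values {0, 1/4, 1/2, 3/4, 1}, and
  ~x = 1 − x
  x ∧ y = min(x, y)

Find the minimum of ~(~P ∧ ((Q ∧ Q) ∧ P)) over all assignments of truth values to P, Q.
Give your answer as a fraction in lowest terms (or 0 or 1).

Take P = 1/2, Q = 1/2:
~P = ~1/2 = 1/2
Q ∧ Q = 1/2 ∧ 1/2 = 1/2
(Q ∧ Q) ∧ P = 1/2 ∧ 1/2 = 1/2
~P ∧ ((Q ∧ Q) ∧ P) = 1/2 ∧ 1/2 = 1/2
~(~P ∧ ((Q ∧ Q) ∧ P)) = ~1/2 = 1/2
No assignment yields a value below 1/2, so this is the minimum.

1/2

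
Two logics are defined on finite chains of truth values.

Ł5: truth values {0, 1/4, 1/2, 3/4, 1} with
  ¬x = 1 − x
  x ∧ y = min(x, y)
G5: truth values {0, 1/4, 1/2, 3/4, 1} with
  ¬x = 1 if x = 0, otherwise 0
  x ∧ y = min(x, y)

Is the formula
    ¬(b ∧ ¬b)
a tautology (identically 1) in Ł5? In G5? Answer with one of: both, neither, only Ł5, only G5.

In Ł5: at b = 1/4 the value is 3/4 — not a tautology.
In G5: every assignment gives 1 — tautology.

only G5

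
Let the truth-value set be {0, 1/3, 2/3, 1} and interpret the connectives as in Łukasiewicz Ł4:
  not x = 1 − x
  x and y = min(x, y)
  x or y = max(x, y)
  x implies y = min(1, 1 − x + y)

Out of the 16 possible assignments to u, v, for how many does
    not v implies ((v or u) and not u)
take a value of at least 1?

7

u = 0, v = 0 ↦ 0  <
u = 0, v = 1/3 ↦ 2/3  <
u = 0, v = 2/3 ↦ 1  ≥
u = 0, v = 1 ↦ 1  ≥
u = 1/3, v = 0 ↦ 1/3  <
u = 1/3, v = 1/3 ↦ 2/3  <
u = 1/3, v = 2/3 ↦ 1  ≥
u = 1/3, v = 1 ↦ 1  ≥
u = 2/3, v = 0 ↦ 1/3  <
u = 2/3, v = 1/3 ↦ 2/3  <
u = 2/3, v = 2/3 ↦ 1  ≥
u = 2/3, v = 1 ↦ 1  ≥
u = 1, v = 0 ↦ 0  <
u = 1, v = 1/3 ↦ 1/3  <
u = 1, v = 2/3 ↦ 2/3  <
u = 1, v = 1 ↦ 1  ≥
So 7 of the 16 assignments meet the threshold.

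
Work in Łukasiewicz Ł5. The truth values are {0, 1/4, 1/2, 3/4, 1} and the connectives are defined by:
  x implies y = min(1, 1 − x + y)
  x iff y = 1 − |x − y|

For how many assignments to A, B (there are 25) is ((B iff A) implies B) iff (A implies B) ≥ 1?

value 1: 11 assignments (counts)
value 3/4: 5 assignments
value 1/2: 5 assignments
value 1/4: 2 assignments
value 0: 2 assignments
So 11 of the 25 assignments meet the threshold.

11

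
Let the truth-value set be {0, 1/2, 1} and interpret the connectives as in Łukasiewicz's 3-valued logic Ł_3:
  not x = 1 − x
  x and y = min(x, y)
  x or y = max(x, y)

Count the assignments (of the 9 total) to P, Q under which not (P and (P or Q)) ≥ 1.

3

P = 0, Q = 0 ↦ 1  ≥
P = 0, Q = 1/2 ↦ 1  ≥
P = 0, Q = 1 ↦ 1  ≥
P = 1/2, Q = 0 ↦ 1/2  <
P = 1/2, Q = 1/2 ↦ 1/2  <
P = 1/2, Q = 1 ↦ 1/2  <
P = 1, Q = 0 ↦ 0  <
P = 1, Q = 1/2 ↦ 0  <
P = 1, Q = 1 ↦ 0  <
So 3 of the 9 assignments meet the threshold.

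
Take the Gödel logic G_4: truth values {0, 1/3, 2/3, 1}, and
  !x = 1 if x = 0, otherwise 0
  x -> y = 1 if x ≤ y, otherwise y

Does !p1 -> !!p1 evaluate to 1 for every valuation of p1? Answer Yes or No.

Counterexample: take p1 = 0.
!p1 = !0 = 1
!p1 = !0 = 1
!!p1 = !1 = 0
!p1 -> !!p1 = 1 -> 0 = 0
This gives 0 ≠ 1.

No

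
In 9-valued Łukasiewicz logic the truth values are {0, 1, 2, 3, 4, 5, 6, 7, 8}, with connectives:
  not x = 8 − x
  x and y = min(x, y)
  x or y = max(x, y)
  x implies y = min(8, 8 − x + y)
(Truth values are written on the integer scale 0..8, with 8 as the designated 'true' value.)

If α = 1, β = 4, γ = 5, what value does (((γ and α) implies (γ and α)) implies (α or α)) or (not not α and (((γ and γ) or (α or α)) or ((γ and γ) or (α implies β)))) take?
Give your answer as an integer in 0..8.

γ and α = 5 and 1 = 1
γ and α = 5 and 1 = 1
(γ and α) implies (γ and α) = 1 implies 1 = 8
α or α = 1 or 1 = 1
((γ and α) implies (γ and α)) implies (α or α) = 8 implies 1 = 1
not α = not 1 = 7
not not α = not 7 = 1
γ and γ = 5 and 5 = 5
α or α = 1 or 1 = 1
(γ and γ) or (α or α) = 5 or 1 = 5
γ and γ = 5 and 5 = 5
α implies β = 1 implies 4 = 8
(γ and γ) or (α implies β) = 5 or 8 = 8
((γ and γ) or (α or α)) or ((γ and γ) or (α implies β)) = 5 or 8 = 8
not not α and (((γ and γ) or (α or α)) or ((γ and γ) or (α implies β))) = 1 and 8 = 1
(((γ and α) implies (γ and α)) implies (α or α)) or (not not α and (((γ and γ) or (α or α)) or ((γ and γ) or (α implies β)))) = 1 or 1 = 1

1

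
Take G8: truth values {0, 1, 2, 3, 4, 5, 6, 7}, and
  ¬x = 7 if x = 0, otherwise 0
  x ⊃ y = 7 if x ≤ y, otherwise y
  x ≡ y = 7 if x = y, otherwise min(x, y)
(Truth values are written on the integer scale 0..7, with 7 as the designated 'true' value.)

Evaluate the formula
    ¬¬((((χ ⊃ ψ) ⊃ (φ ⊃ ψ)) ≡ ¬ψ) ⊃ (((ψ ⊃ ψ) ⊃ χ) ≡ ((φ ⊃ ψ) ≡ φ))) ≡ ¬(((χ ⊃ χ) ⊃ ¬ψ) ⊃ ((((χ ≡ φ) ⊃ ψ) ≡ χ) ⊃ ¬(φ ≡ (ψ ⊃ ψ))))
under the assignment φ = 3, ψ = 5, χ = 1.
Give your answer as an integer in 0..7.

χ ⊃ ψ = 1 ⊃ 5 = 7
φ ⊃ ψ = 3 ⊃ 5 = 7
(χ ⊃ ψ) ⊃ (φ ⊃ ψ) = 7 ⊃ 7 = 7
¬ψ = ¬5 = 0
((χ ⊃ ψ) ⊃ (φ ⊃ ψ)) ≡ ¬ψ = 7 ≡ 0 = 0
ψ ⊃ ψ = 5 ⊃ 5 = 7
(ψ ⊃ ψ) ⊃ χ = 7 ⊃ 1 = 1
φ ⊃ ψ = 3 ⊃ 5 = 7
(φ ⊃ ψ) ≡ φ = 7 ≡ 3 = 3
((ψ ⊃ ψ) ⊃ χ) ≡ ((φ ⊃ ψ) ≡ φ) = 1 ≡ 3 = 1
(((χ ⊃ ψ) ⊃ (φ ⊃ ψ)) ≡ ¬ψ) ⊃ (((ψ ⊃ ψ) ⊃ χ) ≡ ((φ ⊃ ψ) ≡ φ)) = 0 ⊃ 1 = 7
¬((((χ ⊃ ψ) ⊃ (φ ⊃ ψ)) ≡ ¬ψ) ⊃ (((ψ ⊃ ψ) ⊃ χ) ≡ ((φ ⊃ ψ) ≡ φ))) = ¬7 = 0
¬¬((((χ ⊃ ψ) ⊃ (φ ⊃ ψ)) ≡ ¬ψ) ⊃ (((ψ ⊃ ψ) ⊃ χ) ≡ ((φ ⊃ ψ) ≡ φ))) = ¬0 = 7
χ ⊃ χ = 1 ⊃ 1 = 7
¬ψ = ¬5 = 0
(χ ⊃ χ) ⊃ ¬ψ = 7 ⊃ 0 = 0
χ ≡ φ = 1 ≡ 3 = 1
(χ ≡ φ) ⊃ ψ = 1 ⊃ 5 = 7
((χ ≡ φ) ⊃ ψ) ≡ χ = 7 ≡ 1 = 1
ψ ⊃ ψ = 5 ⊃ 5 = 7
φ ≡ (ψ ⊃ ψ) = 3 ≡ 7 = 3
¬(φ ≡ (ψ ⊃ ψ)) = ¬3 = 0
(((χ ≡ φ) ⊃ ψ) ≡ χ) ⊃ ¬(φ ≡ (ψ ⊃ ψ)) = 1 ⊃ 0 = 0
((χ ⊃ χ) ⊃ ¬ψ) ⊃ ((((χ ≡ φ) ⊃ ψ) ≡ χ) ⊃ ¬(φ ≡ (ψ ⊃ ψ))) = 0 ⊃ 0 = 7
¬(((χ ⊃ χ) ⊃ ¬ψ) ⊃ ((((χ ≡ φ) ⊃ ψ) ≡ χ) ⊃ ¬(φ ≡ (ψ ⊃ ψ)))) = ¬7 = 0
¬¬((((χ ⊃ ψ) ⊃ (φ ⊃ ψ)) ≡ ¬ψ) ⊃ (((ψ ⊃ ψ) ⊃ χ) ≡ ((φ ⊃ ψ) ≡ φ))) ≡ ¬(((χ ⊃ χ) ⊃ ¬ψ) ⊃ ((((χ ≡ φ) ⊃ ψ) ≡ χ) ⊃ ¬(φ ≡ (ψ ⊃ ψ)))) = 7 ≡ 0 = 0

0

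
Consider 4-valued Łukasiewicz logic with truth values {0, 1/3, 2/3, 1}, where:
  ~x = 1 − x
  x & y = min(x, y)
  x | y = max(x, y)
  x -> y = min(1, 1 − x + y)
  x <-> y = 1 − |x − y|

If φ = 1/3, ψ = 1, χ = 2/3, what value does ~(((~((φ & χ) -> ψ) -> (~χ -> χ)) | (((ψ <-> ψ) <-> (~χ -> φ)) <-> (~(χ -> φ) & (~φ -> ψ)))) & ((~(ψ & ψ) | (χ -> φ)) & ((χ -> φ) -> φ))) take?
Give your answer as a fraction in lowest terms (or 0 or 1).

φ & χ = 1/3 & 2/3 = 1/3
(φ & χ) -> ψ = 1/3 -> 1 = 1
~((φ & χ) -> ψ) = ~1 = 0
~χ = ~2/3 = 1/3
~χ -> χ = 1/3 -> 2/3 = 1
~((φ & χ) -> ψ) -> (~χ -> χ) = 0 -> 1 = 1
ψ <-> ψ = 1 <-> 1 = 1
~χ = ~2/3 = 1/3
~χ -> φ = 1/3 -> 1/3 = 1
(ψ <-> ψ) <-> (~χ -> φ) = 1 <-> 1 = 1
χ -> φ = 2/3 -> 1/3 = 2/3
~(χ -> φ) = ~2/3 = 1/3
~φ = ~1/3 = 2/3
~φ -> ψ = 2/3 -> 1 = 1
~(χ -> φ) & (~φ -> ψ) = 1/3 & 1 = 1/3
((ψ <-> ψ) <-> (~χ -> φ)) <-> (~(χ -> φ) & (~φ -> ψ)) = 1 <-> 1/3 = 1/3
(~((φ & χ) -> ψ) -> (~χ -> χ)) | (((ψ <-> ψ) <-> (~χ -> φ)) <-> (~(χ -> φ) & (~φ -> ψ))) = 1 | 1/3 = 1
ψ & ψ = 1 & 1 = 1
~(ψ & ψ) = ~1 = 0
χ -> φ = 2/3 -> 1/3 = 2/3
~(ψ & ψ) | (χ -> φ) = 0 | 2/3 = 2/3
χ -> φ = 2/3 -> 1/3 = 2/3
(χ -> φ) -> φ = 2/3 -> 1/3 = 2/3
(~(ψ & ψ) | (χ -> φ)) & ((χ -> φ) -> φ) = 2/3 & 2/3 = 2/3
((~((φ & χ) -> ψ) -> (~χ -> χ)) | (((ψ <-> ψ) <-> (~χ -> φ)) <-> (~(χ -> φ) & (~φ -> ψ)))) & ((~(ψ & ψ) | (χ -> φ)) & ((χ -> φ) -> φ)) = 1 & 2/3 = 2/3
~(((~((φ & χ) -> ψ) -> (~χ -> χ)) | (((ψ <-> ψ) <-> (~χ -> φ)) <-> (~(χ -> φ) & (~φ -> ψ)))) & ((~(ψ & ψ) | (χ -> φ)) & ((χ -> φ) -> φ))) = ~2/3 = 1/3

1/3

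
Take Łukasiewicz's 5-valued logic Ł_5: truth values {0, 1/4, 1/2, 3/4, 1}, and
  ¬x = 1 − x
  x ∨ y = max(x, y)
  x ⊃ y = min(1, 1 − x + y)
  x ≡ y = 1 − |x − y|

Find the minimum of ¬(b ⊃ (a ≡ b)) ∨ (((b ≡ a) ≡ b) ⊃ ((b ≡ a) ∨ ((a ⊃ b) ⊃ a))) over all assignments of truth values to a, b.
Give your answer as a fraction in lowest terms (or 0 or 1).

Take a = 0, b = 1/2:
a ≡ b = 0 ≡ 1/2 = 1/2
b ⊃ (a ≡ b) = 1/2 ⊃ 1/2 = 1
¬(b ⊃ (a ≡ b)) = ¬1 = 0
b ≡ a = 1/2 ≡ 0 = 1/2
(b ≡ a) ≡ b = 1/2 ≡ 1/2 = 1
b ≡ a = 1/2 ≡ 0 = 1/2
a ⊃ b = 0 ⊃ 1/2 = 1
(a ⊃ b) ⊃ a = 1 ⊃ 0 = 0
(b ≡ a) ∨ ((a ⊃ b) ⊃ a) = 1/2 ∨ 0 = 1/2
((b ≡ a) ≡ b) ⊃ ((b ≡ a) ∨ ((a ⊃ b) ⊃ a)) = 1 ⊃ 1/2 = 1/2
¬(b ⊃ (a ≡ b)) ∨ (((b ≡ a) ≡ b) ⊃ ((b ≡ a) ∨ ((a ⊃ b) ⊃ a))) = 0 ∨ 1/2 = 1/2
No assignment yields a value below 1/2, so this is the minimum.

1/2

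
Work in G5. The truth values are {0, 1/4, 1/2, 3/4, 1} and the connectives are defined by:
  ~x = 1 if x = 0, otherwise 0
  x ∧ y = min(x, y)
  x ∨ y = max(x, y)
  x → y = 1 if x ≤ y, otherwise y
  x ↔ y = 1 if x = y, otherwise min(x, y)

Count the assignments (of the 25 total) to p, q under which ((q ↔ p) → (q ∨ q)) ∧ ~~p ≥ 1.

17

value 1: 17 assignments (counts)
value 3/4: 1 assignment
value 1/2: 1 assignment
value 1/4: 1 assignment
value 0: 5 assignments
So 17 of the 25 assignments meet the threshold.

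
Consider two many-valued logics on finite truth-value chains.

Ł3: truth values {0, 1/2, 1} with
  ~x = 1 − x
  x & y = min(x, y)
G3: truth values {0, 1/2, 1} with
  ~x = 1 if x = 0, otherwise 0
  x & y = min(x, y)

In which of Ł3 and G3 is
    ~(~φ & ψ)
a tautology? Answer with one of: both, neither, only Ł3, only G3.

neither

In Ł3: at φ = 0, ψ = 1/2 the value is 1/2 — not a tautology.
In G3: at φ = 0, ψ = 1/2 the value is 0 — not a tautology.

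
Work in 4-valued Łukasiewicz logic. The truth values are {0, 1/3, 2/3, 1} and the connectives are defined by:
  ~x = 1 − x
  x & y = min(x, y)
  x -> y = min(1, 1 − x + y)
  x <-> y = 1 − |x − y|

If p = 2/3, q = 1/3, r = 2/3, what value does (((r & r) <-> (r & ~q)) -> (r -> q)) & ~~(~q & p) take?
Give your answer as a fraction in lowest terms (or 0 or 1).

r & r = 2/3 & 2/3 = 2/3
~q = ~1/3 = 2/3
r & ~q = 2/3 & 2/3 = 2/3
(r & r) <-> (r & ~q) = 2/3 <-> 2/3 = 1
r -> q = 2/3 -> 1/3 = 2/3
((r & r) <-> (r & ~q)) -> (r -> q) = 1 -> 2/3 = 2/3
~q = ~1/3 = 2/3
~q & p = 2/3 & 2/3 = 2/3
~(~q & p) = ~2/3 = 1/3
~~(~q & p) = ~1/3 = 2/3
(((r & r) <-> (r & ~q)) -> (r -> q)) & ~~(~q & p) = 2/3 & 2/3 = 2/3

2/3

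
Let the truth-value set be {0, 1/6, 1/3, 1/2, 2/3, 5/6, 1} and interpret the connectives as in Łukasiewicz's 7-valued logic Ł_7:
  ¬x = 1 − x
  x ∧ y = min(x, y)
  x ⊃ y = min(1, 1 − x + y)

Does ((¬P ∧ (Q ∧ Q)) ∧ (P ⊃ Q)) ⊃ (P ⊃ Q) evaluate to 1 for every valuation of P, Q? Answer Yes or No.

At P = 2/3, Q = 5/6, for instance:
¬P = ¬2/3 = 1/3
Q ∧ Q = 5/6 ∧ 5/6 = 5/6
¬P ∧ (Q ∧ Q) = 1/3 ∧ 5/6 = 1/3
P ⊃ Q = 2/3 ⊃ 5/6 = 1
(¬P ∧ (Q ∧ Q)) ∧ (P ⊃ Q) = 1/3 ∧ 1 = 1/3
((¬P ∧ (Q ∧ Q)) ∧ (P ⊃ Q)) ⊃ (P ⊃ Q) = 1/3 ⊃ 1 = 1
and checking the remaining 48 assignments likewise gives ≥ 1 in every case.

Yes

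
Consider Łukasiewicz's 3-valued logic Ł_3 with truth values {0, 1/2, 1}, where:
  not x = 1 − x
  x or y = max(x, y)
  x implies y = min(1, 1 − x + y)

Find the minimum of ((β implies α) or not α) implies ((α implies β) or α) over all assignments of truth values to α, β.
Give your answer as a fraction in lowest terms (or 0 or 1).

1/2

Take α = 1/2, β = 0:
β implies α = 0 implies 1/2 = 1
not α = not 1/2 = 1/2
(β implies α) or not α = 1 or 1/2 = 1
α implies β = 1/2 implies 0 = 1/2
(α implies β) or α = 1/2 or 1/2 = 1/2
((β implies α) or not α) implies ((α implies β) or α) = 1 implies 1/2 = 1/2
No assignment yields a value below 1/2, so this is the minimum.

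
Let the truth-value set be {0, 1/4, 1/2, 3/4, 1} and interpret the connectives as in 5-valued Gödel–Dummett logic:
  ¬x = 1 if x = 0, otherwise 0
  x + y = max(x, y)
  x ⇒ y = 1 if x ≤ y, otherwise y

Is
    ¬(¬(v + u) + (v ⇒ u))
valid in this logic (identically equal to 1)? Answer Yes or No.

No

Counterexample: take u = 0, v = 0.
v + u = 0 + 0 = 0
¬(v + u) = ¬0 = 1
v ⇒ u = 0 ⇒ 0 = 1
¬(v + u) + (v ⇒ u) = 1 + 1 = 1
¬(¬(v + u) + (v ⇒ u)) = ¬1 = 0
This gives 0 ≠ 1.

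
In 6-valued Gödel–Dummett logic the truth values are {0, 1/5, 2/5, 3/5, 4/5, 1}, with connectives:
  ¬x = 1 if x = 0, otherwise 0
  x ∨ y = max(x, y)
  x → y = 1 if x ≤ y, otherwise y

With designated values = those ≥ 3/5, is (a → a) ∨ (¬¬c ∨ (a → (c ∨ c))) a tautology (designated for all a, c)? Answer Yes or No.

Yes

At a = 0, c = 3/5, for instance:
a → a = 0 → 0 = 1
¬c = ¬3/5 = 0
¬¬c = ¬0 = 1
c ∨ c = 3/5 ∨ 3/5 = 3/5
a → (c ∨ c) = 0 → 3/5 = 1
¬¬c ∨ (a → (c ∨ c)) = 1 ∨ 1 = 1
(a → a) ∨ (¬¬c ∨ (a → (c ∨ c))) = 1 ∨ 1 = 1
and checking the remaining 35 assignments likewise gives ≥ 3/5 in every case.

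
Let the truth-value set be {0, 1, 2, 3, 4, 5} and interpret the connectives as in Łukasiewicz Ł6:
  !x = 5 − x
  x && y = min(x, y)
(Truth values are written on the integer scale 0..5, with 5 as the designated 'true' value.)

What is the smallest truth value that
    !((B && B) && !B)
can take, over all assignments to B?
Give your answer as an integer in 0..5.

3

Take B = 2:
B && B = 2 && 2 = 2
!B = !2 = 3
(B && B) && !B = 2 && 3 = 2
!((B && B) && !B) = !2 = 3
No assignment yields a value below 3, so this is the minimum.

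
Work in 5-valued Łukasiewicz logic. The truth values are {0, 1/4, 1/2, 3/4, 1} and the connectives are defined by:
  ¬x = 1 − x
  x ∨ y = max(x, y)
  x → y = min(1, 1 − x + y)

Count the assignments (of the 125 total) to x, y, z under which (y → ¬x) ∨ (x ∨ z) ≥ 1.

101

value 1: 101 assignments (counts)
value 3/4: 21 assignments
value 1/2: 3 assignments
So 101 of the 125 assignments meet the threshold.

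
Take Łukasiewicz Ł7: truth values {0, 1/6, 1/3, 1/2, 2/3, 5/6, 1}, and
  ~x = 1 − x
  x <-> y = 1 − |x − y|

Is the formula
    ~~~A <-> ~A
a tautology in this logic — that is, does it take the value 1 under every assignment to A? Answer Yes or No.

A = 0 ↦ 1
A = 1/6 ↦ 1
A = 1/3 ↦ 1
A = 1/2 ↦ 1
A = 2/3 ↦ 1
A = 5/6 ↦ 1
A = 1 ↦ 1
Every assignment gives a value ≥ 1.

Yes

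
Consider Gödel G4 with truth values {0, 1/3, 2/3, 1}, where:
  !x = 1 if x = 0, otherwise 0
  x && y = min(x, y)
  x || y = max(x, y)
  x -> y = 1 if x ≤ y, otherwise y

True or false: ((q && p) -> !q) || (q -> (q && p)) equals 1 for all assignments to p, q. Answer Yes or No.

No

Counterexample: take p = 1/3, q = 2/3.
q && p = 2/3 && 1/3 = 1/3
!q = !2/3 = 0
(q && p) -> !q = 1/3 -> 0 = 0
q && p = 2/3 && 1/3 = 1/3
q -> (q && p) = 2/3 -> 1/3 = 1/3
((q && p) -> !q) || (q -> (q && p)) = 0 || 1/3 = 1/3
This gives 1/3 ≠ 1.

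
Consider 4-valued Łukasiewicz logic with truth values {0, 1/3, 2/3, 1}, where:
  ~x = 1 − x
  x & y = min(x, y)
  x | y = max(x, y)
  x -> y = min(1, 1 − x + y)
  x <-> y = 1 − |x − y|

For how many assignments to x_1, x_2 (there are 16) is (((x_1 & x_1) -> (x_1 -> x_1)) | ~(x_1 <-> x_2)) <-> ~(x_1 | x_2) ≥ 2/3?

x_1 = 0, x_2 = 0 ↦ 1  ≥
x_1 = 0, x_2 = 1/3 ↦ 2/3  ≥
x_1 = 0, x_2 = 2/3 ↦ 1/3  <
x_1 = 0, x_2 = 1 ↦ 0  <
x_1 = 1/3, x_2 = 0 ↦ 2/3  ≥
x_1 = 1/3, x_2 = 1/3 ↦ 2/3  ≥
x_1 = 1/3, x_2 = 2/3 ↦ 1/3  <
x_1 = 1/3, x_2 = 1 ↦ 0  <
x_1 = 2/3, x_2 = 0 ↦ 1/3  <
x_1 = 2/3, x_2 = 1/3 ↦ 1/3  <
x_1 = 2/3, x_2 = 2/3 ↦ 1/3  <
x_1 = 2/3, x_2 = 1 ↦ 0  <
x_1 = 1, x_2 = 0 ↦ 0  <
x_1 = 1, x_2 = 1/3 ↦ 0  <
x_1 = 1, x_2 = 2/3 ↦ 0  <
x_1 = 1, x_2 = 1 ↦ 0  <
So 4 of the 16 assignments meet the threshold.

4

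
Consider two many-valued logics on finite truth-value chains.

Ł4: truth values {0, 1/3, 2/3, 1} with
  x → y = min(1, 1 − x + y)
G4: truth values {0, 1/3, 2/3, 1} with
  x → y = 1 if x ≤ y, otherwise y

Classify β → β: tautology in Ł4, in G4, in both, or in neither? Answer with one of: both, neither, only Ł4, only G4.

both

In Ł4: every assignment gives 1 — tautology.
In G4: every assignment gives 1 — tautology.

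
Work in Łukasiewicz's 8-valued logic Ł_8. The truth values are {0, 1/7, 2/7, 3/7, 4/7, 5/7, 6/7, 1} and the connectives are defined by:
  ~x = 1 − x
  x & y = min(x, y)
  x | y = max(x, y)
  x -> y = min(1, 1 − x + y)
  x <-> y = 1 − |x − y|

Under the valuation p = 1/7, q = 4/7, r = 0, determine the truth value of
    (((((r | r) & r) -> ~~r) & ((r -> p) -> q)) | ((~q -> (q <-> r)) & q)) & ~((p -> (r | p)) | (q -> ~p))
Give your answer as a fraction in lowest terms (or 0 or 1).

r | r = 0 | 0 = 0
(r | r) & r = 0 & 0 = 0
~r = ~0 = 1
~~r = ~1 = 0
((r | r) & r) -> ~~r = 0 -> 0 = 1
r -> p = 0 -> 1/7 = 1
(r -> p) -> q = 1 -> 4/7 = 4/7
(((r | r) & r) -> ~~r) & ((r -> p) -> q) = 1 & 4/7 = 4/7
~q = ~4/7 = 3/7
q <-> r = 4/7 <-> 0 = 3/7
~q -> (q <-> r) = 3/7 -> 3/7 = 1
(~q -> (q <-> r)) & q = 1 & 4/7 = 4/7
((((r | r) & r) -> ~~r) & ((r -> p) -> q)) | ((~q -> (q <-> r)) & q) = 4/7 | 4/7 = 4/7
r | p = 0 | 1/7 = 1/7
p -> (r | p) = 1/7 -> 1/7 = 1
~p = ~1/7 = 6/7
q -> ~p = 4/7 -> 6/7 = 1
(p -> (r | p)) | (q -> ~p) = 1 | 1 = 1
~((p -> (r | p)) | (q -> ~p)) = ~1 = 0
(((((r | r) & r) -> ~~r) & ((r -> p) -> q)) | ((~q -> (q <-> r)) & q)) & ~((p -> (r | p)) | (q -> ~p)) = 4/7 & 0 = 0

0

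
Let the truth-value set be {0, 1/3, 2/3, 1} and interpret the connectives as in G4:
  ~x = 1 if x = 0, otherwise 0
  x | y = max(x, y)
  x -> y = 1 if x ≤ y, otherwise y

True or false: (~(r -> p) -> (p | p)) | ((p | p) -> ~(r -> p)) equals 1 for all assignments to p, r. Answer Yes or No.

p = 0, r = 0 ↦ 1
p = 0, r = 1/3 ↦ 1
p = 0, r = 2/3 ↦ 1
p = 0, r = 1 ↦ 1
p = 1/3, r = 0 ↦ 1
p = 1/3, r = 1/3 ↦ 1
p = 1/3, r = 2/3 ↦ 1
p = 1/3, r = 1 ↦ 1
p = 2/3, r = 0 ↦ 1
p = 2/3, r = 1/3 ↦ 1
p = 2/3, r = 2/3 ↦ 1
p = 2/3, r = 1 ↦ 1
p = 1, r = 0 ↦ 1
p = 1, r = 1/3 ↦ 1
p = 1, r = 2/3 ↦ 1
p = 1, r = 1 ↦ 1
Every assignment gives a value ≥ 1.

Yes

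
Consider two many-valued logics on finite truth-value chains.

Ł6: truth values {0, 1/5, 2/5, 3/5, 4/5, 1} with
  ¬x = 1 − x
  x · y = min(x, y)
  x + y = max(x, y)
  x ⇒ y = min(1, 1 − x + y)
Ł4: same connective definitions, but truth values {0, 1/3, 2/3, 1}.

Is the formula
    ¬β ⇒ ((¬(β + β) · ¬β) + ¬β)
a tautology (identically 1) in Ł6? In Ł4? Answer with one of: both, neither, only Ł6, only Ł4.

both

In Ł6: every assignment gives 1 — tautology.
In Ł4: every assignment gives 1 — tautology.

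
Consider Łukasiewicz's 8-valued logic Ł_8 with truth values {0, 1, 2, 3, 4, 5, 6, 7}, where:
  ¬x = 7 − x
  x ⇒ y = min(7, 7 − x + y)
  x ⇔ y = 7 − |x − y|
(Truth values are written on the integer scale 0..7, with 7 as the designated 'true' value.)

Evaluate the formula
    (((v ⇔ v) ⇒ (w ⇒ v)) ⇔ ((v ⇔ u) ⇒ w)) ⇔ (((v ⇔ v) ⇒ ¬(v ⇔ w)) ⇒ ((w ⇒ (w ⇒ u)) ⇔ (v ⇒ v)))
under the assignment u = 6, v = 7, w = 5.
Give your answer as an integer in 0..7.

6

v ⇔ v = 7 ⇔ 7 = 7
w ⇒ v = 5 ⇒ 7 = 7
(v ⇔ v) ⇒ (w ⇒ v) = 7 ⇒ 7 = 7
v ⇔ u = 7 ⇔ 6 = 6
(v ⇔ u) ⇒ w = 6 ⇒ 5 = 6
((v ⇔ v) ⇒ (w ⇒ v)) ⇔ ((v ⇔ u) ⇒ w) = 7 ⇔ 6 = 6
v ⇔ v = 7 ⇔ 7 = 7
v ⇔ w = 7 ⇔ 5 = 5
¬(v ⇔ w) = ¬5 = 2
(v ⇔ v) ⇒ ¬(v ⇔ w) = 7 ⇒ 2 = 2
w ⇒ u = 5 ⇒ 6 = 7
w ⇒ (w ⇒ u) = 5 ⇒ 7 = 7
v ⇒ v = 7 ⇒ 7 = 7
(w ⇒ (w ⇒ u)) ⇔ (v ⇒ v) = 7 ⇔ 7 = 7
((v ⇔ v) ⇒ ¬(v ⇔ w)) ⇒ ((w ⇒ (w ⇒ u)) ⇔ (v ⇒ v)) = 2 ⇒ 7 = 7
(((v ⇔ v) ⇒ (w ⇒ v)) ⇔ ((v ⇔ u) ⇒ w)) ⇔ (((v ⇔ v) ⇒ ¬(v ⇔ w)) ⇒ ((w ⇒ (w ⇒ u)) ⇔ (v ⇒ v))) = 6 ⇔ 7 = 6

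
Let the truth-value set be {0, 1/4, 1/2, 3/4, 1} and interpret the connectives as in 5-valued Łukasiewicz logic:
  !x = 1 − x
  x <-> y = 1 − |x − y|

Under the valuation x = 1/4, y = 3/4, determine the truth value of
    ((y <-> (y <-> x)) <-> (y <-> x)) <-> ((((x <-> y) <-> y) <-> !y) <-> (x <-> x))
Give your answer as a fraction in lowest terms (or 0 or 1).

3/4

y <-> x = 3/4 <-> 1/4 = 1/2
y <-> (y <-> x) = 3/4 <-> 1/2 = 3/4
y <-> x = 3/4 <-> 1/4 = 1/2
(y <-> (y <-> x)) <-> (y <-> x) = 3/4 <-> 1/2 = 3/4
x <-> y = 1/4 <-> 3/4 = 1/2
(x <-> y) <-> y = 1/2 <-> 3/4 = 3/4
!y = !3/4 = 1/4
((x <-> y) <-> y) <-> !y = 3/4 <-> 1/4 = 1/2
x <-> x = 1/4 <-> 1/4 = 1
(((x <-> y) <-> y) <-> !y) <-> (x <-> x) = 1/2 <-> 1 = 1/2
((y <-> (y <-> x)) <-> (y <-> x)) <-> ((((x <-> y) <-> y) <-> !y) <-> (x <-> x)) = 3/4 <-> 1/2 = 3/4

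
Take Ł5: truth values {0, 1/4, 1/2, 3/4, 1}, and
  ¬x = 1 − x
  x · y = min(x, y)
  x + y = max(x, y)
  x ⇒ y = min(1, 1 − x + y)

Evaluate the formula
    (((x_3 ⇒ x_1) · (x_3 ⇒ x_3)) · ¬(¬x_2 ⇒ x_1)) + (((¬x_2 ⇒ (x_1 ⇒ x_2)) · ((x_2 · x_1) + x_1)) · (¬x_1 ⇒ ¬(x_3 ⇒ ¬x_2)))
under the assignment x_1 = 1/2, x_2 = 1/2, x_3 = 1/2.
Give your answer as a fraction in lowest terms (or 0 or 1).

1/2

x_3 ⇒ x_1 = 1/2 ⇒ 1/2 = 1
x_3 ⇒ x_3 = 1/2 ⇒ 1/2 = 1
(x_3 ⇒ x_1) · (x_3 ⇒ x_3) = 1 · 1 = 1
¬x_2 = ¬1/2 = 1/2
¬x_2 ⇒ x_1 = 1/2 ⇒ 1/2 = 1
¬(¬x_2 ⇒ x_1) = ¬1 = 0
((x_3 ⇒ x_1) · (x_3 ⇒ x_3)) · ¬(¬x_2 ⇒ x_1) = 1 · 0 = 0
¬x_2 = ¬1/2 = 1/2
x_1 ⇒ x_2 = 1/2 ⇒ 1/2 = 1
¬x_2 ⇒ (x_1 ⇒ x_2) = 1/2 ⇒ 1 = 1
x_2 · x_1 = 1/2 · 1/2 = 1/2
(x_2 · x_1) + x_1 = 1/2 + 1/2 = 1/2
(¬x_2 ⇒ (x_1 ⇒ x_2)) · ((x_2 · x_1) + x_1) = 1 · 1/2 = 1/2
¬x_1 = ¬1/2 = 1/2
¬x_2 = ¬1/2 = 1/2
x_3 ⇒ ¬x_2 = 1/2 ⇒ 1/2 = 1
¬(x_3 ⇒ ¬x_2) = ¬1 = 0
¬x_1 ⇒ ¬(x_3 ⇒ ¬x_2) = 1/2 ⇒ 0 = 1/2
((¬x_2 ⇒ (x_1 ⇒ x_2)) · ((x_2 · x_1) + x_1)) · (¬x_1 ⇒ ¬(x_3 ⇒ ¬x_2)) = 1/2 · 1/2 = 1/2
(((x_3 ⇒ x_1) · (x_3 ⇒ x_3)) · ¬(¬x_2 ⇒ x_1)) + (((¬x_2 ⇒ (x_1 ⇒ x_2)) · ((x_2 · x_1) + x_1)) · (¬x_1 ⇒ ¬(x_3 ⇒ ¬x_2))) = 0 + 1/2 = 1/2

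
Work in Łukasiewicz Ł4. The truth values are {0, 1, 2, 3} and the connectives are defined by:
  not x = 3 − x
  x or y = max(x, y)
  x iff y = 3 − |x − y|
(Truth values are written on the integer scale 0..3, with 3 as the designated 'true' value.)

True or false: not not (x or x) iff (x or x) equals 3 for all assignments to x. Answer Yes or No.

Yes

x = 0 ↦ 3
x = 1 ↦ 3
x = 2 ↦ 3
x = 3 ↦ 3
Every assignment gives a value ≥ 3.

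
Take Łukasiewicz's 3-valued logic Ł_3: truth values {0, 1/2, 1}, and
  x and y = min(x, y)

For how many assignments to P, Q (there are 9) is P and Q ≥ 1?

1

P = 0, Q = 0 ↦ 0  <
P = 0, Q = 1/2 ↦ 0  <
P = 0, Q = 1 ↦ 0  <
P = 1/2, Q = 0 ↦ 0  <
P = 1/2, Q = 1/2 ↦ 1/2  <
P = 1/2, Q = 1 ↦ 1/2  <
P = 1, Q = 0 ↦ 0  <
P = 1, Q = 1/2 ↦ 1/2  <
P = 1, Q = 1 ↦ 1  ≥
So 1 of the 9 assignments meets the threshold.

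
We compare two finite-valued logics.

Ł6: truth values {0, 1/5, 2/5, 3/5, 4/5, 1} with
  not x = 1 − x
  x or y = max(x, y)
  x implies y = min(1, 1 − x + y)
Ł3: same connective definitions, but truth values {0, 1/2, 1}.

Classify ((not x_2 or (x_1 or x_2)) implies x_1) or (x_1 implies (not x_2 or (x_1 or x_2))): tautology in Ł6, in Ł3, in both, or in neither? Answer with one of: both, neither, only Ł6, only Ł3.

both

In Ł6: every assignment gives 1 — tautology.
In Ł3: every assignment gives 1 — tautology.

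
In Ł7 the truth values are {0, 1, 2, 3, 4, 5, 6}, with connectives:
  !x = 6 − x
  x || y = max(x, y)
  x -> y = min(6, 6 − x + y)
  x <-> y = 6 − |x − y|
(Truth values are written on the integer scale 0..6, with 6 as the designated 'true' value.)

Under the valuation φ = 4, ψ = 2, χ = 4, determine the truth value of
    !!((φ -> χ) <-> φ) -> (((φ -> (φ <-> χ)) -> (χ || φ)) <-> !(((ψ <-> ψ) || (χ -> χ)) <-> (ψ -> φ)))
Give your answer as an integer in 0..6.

4

φ -> χ = 4 -> 4 = 6
(φ -> χ) <-> φ = 6 <-> 4 = 4
!((φ -> χ) <-> φ) = !4 = 2
!!((φ -> χ) <-> φ) = !2 = 4
φ <-> χ = 4 <-> 4 = 6
φ -> (φ <-> χ) = 4 -> 6 = 6
χ || φ = 4 || 4 = 4
(φ -> (φ <-> χ)) -> (χ || φ) = 6 -> 4 = 4
ψ <-> ψ = 2 <-> 2 = 6
χ -> χ = 4 -> 4 = 6
(ψ <-> ψ) || (χ -> χ) = 6 || 6 = 6
ψ -> φ = 2 -> 4 = 6
((ψ <-> ψ) || (χ -> χ)) <-> (ψ -> φ) = 6 <-> 6 = 6
!(((ψ <-> ψ) || (χ -> χ)) <-> (ψ -> φ)) = !6 = 0
((φ -> (φ <-> χ)) -> (χ || φ)) <-> !(((ψ <-> ψ) || (χ -> χ)) <-> (ψ -> φ)) = 4 <-> 0 = 2
!!((φ -> χ) <-> φ) -> (((φ -> (φ <-> χ)) -> (χ || φ)) <-> !(((ψ <-> ψ) || (χ -> χ)) <-> (ψ -> φ))) = 4 -> 2 = 4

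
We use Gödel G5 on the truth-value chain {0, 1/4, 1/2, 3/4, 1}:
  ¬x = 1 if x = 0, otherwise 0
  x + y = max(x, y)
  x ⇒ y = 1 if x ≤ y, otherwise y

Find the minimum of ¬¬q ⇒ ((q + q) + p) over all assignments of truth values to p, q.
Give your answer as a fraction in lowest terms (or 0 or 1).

Take p = 0, q = 1/4:
¬q = ¬1/4 = 0
¬¬q = ¬0 = 1
q + q = 1/4 + 1/4 = 1/4
(q + q) + p = 1/4 + 0 = 1/4
¬¬q ⇒ ((q + q) + p) = 1 ⇒ 1/4 = 1/4
No assignment yields a value below 1/4, so this is the minimum.

1/4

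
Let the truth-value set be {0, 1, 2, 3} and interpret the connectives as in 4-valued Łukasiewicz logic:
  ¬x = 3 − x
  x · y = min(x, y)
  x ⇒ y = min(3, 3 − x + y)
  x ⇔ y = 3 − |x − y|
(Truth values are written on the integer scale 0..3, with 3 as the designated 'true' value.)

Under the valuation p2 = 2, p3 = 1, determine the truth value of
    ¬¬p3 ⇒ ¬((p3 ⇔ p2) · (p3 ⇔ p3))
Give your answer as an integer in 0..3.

¬p3 = ¬1 = 2
¬¬p3 = ¬2 = 1
p3 ⇔ p2 = 1 ⇔ 2 = 2
p3 ⇔ p3 = 1 ⇔ 1 = 3
(p3 ⇔ p2) · (p3 ⇔ p3) = 2 · 3 = 2
¬((p3 ⇔ p2) · (p3 ⇔ p3)) = ¬2 = 1
¬¬p3 ⇒ ¬((p3 ⇔ p2) · (p3 ⇔ p3)) = 1 ⇒ 1 = 3

3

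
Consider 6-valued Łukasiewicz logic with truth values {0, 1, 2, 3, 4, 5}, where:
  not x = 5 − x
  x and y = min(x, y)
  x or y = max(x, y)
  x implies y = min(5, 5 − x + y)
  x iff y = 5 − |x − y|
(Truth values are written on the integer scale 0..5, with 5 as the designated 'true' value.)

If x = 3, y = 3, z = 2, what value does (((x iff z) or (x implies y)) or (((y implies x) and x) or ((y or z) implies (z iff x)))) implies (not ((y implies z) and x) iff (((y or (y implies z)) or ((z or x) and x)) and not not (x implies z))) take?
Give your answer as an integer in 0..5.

x iff z = 3 iff 2 = 4
x implies y = 3 implies 3 = 5
(x iff z) or (x implies y) = 4 or 5 = 5
y implies x = 3 implies 3 = 5
(y implies x) and x = 5 and 3 = 3
y or z = 3 or 2 = 3
z iff x = 2 iff 3 = 4
(y or z) implies (z iff x) = 3 implies 4 = 5
((y implies x) and x) or ((y or z) implies (z iff x)) = 3 or 5 = 5
((x iff z) or (x implies y)) or (((y implies x) and x) or ((y or z) implies (z iff x))) = 5 or 5 = 5
y implies z = 3 implies 2 = 4
(y implies z) and x = 4 and 3 = 3
not ((y implies z) and x) = not 3 = 2
y implies z = 3 implies 2 = 4
y or (y implies z) = 3 or 4 = 4
z or x = 2 or 3 = 3
(z or x) and x = 3 and 3 = 3
(y or (y implies z)) or ((z or x) and x) = 4 or 3 = 4
x implies z = 3 implies 2 = 4
not (x implies z) = not 4 = 1
not not (x implies z) = not 1 = 4
((y or (y implies z)) or ((z or x) and x)) and not not (x implies z) = 4 and 4 = 4
not ((y implies z) and x) iff (((y or (y implies z)) or ((z or x) and x)) and not not (x implies z)) = 2 iff 4 = 3
(((x iff z) or (x implies y)) or (((y implies x) and x) or ((y or z) implies (z iff x)))) implies (not ((y implies z) and x) iff (((y or (y implies z)) or ((z or x) and x)) and not not (x implies z))) = 5 implies 3 = 3

3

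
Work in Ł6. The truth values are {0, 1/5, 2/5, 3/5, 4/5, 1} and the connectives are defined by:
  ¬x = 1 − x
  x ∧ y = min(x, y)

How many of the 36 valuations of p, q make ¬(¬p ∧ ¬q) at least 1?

11

value 1: 11 assignments (counts)
value 4/5: 9 assignments
value 3/5: 7 assignments
value 2/5: 5 assignments
value 1/5: 3 assignments
value 0: 1 assignment
So 11 of the 36 assignments meet the threshold.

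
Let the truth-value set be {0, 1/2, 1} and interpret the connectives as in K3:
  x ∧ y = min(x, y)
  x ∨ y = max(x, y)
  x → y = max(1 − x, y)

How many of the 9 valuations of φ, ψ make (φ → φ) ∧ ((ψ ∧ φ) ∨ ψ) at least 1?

φ = 0, ψ = 0 ↦ 0  <
φ = 0, ψ = 1/2 ↦ 1/2  <
φ = 0, ψ = 1 ↦ 1  ≥
φ = 1/2, ψ = 0 ↦ 0  <
φ = 1/2, ψ = 1/2 ↦ 1/2  <
φ = 1/2, ψ = 1 ↦ 1/2  <
φ = 1, ψ = 0 ↦ 0  <
φ = 1, ψ = 1/2 ↦ 1/2  <
φ = 1, ψ = 1 ↦ 1  ≥
So 2 of the 9 assignments meet the threshold.

2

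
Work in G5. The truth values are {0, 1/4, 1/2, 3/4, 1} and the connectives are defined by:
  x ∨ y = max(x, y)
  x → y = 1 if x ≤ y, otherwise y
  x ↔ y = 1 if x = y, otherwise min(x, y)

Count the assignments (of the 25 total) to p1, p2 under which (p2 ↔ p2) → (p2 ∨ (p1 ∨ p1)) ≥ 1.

value 1: 9 assignments (counts)
value 3/4: 7 assignments
value 1/2: 5 assignments
value 1/4: 3 assignments
value 0: 1 assignment
So 9 of the 25 assignments meet the threshold.

9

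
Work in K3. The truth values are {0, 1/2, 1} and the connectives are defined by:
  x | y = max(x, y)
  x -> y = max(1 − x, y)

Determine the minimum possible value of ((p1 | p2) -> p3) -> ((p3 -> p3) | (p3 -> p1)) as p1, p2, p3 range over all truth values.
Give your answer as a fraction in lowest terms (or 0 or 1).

1/2

Take p1 = 0, p2 = 0, p3 = 1/2:
p1 | p2 = 0 | 0 = 0
(p1 | p2) -> p3 = 0 -> 1/2 = 1
p3 -> p3 = 1/2 -> 1/2 = 1/2
p3 -> p1 = 1/2 -> 0 = 1/2
(p3 -> p3) | (p3 -> p1) = 1/2 | 1/2 = 1/2
((p1 | p2) -> p3) -> ((p3 -> p3) | (p3 -> p1)) = 1 -> 1/2 = 1/2
No assignment yields a value below 1/2, so this is the minimum.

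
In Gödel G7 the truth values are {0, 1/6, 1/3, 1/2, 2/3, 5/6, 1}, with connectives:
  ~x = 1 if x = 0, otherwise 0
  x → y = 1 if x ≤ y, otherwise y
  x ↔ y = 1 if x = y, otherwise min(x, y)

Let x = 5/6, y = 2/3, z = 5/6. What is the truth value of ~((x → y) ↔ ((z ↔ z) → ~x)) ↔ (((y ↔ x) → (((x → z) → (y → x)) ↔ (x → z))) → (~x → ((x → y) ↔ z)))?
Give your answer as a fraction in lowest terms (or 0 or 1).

1

x → y = 5/6 → 2/3 = 2/3
z ↔ z = 5/6 ↔ 5/6 = 1
~x = ~5/6 = 0
(z ↔ z) → ~x = 1 → 0 = 0
(x → y) ↔ ((z ↔ z) → ~x) = 2/3 ↔ 0 = 0
~((x → y) ↔ ((z ↔ z) → ~x)) = ~0 = 1
y ↔ x = 2/3 ↔ 5/6 = 2/3
x → z = 5/6 → 5/6 = 1
y → x = 2/3 → 5/6 = 1
(x → z) → (y → x) = 1 → 1 = 1
x → z = 5/6 → 5/6 = 1
((x → z) → (y → x)) ↔ (x → z) = 1 ↔ 1 = 1
(y ↔ x) → (((x → z) → (y → x)) ↔ (x → z)) = 2/3 → 1 = 1
~x = ~5/6 = 0
x → y = 5/6 → 2/3 = 2/3
(x → y) ↔ z = 2/3 ↔ 5/6 = 2/3
~x → ((x → y) ↔ z) = 0 → 2/3 = 1
((y ↔ x) → (((x → z) → (y → x)) ↔ (x → z))) → (~x → ((x → y) ↔ z)) = 1 → 1 = 1
~((x → y) ↔ ((z ↔ z) → ~x)) ↔ (((y ↔ x) → (((x → z) → (y → x)) ↔ (x → z))) → (~x → ((x → y) ↔ z))) = 1 ↔ 1 = 1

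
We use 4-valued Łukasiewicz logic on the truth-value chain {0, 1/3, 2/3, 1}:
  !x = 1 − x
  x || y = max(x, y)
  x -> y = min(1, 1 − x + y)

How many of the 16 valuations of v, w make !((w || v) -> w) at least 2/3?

v = 0, w = 0 ↦ 0  <
v = 0, w = 1/3 ↦ 0  <
v = 0, w = 2/3 ↦ 0  <
v = 0, w = 1 ↦ 0  <
v = 1/3, w = 0 ↦ 1/3  <
v = 1/3, w = 1/3 ↦ 0  <
v = 1/3, w = 2/3 ↦ 0  <
v = 1/3, w = 1 ↦ 0  <
v = 2/3, w = 0 ↦ 2/3  ≥
v = 2/3, w = 1/3 ↦ 1/3  <
v = 2/3, w = 2/3 ↦ 0  <
v = 2/3, w = 1 ↦ 0  <
v = 1, w = 0 ↦ 1  ≥
v = 1, w = 1/3 ↦ 2/3  ≥
v = 1, w = 2/3 ↦ 1/3  <
v = 1, w = 1 ↦ 0  <
So 3 of the 16 assignments meet the threshold.

3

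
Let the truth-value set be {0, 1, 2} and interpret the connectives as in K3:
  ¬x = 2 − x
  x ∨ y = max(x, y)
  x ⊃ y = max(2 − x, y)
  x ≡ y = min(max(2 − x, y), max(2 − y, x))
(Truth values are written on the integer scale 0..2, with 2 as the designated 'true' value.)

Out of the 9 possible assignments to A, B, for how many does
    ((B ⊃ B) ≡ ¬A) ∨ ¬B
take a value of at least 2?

A = 0, B = 0 ↦ 2  ≥
A = 0, B = 1 ↦ 1  <
A = 0, B = 2 ↦ 2  ≥
A = 1, B = 0 ↦ 2  ≥
A = 1, B = 1 ↦ 1  <
A = 1, B = 2 ↦ 1  <
A = 2, B = 0 ↦ 2  ≥
A = 2, B = 1 ↦ 1  <
A = 2, B = 2 ↦ 0  <
So 4 of the 9 assignments meet the threshold.

4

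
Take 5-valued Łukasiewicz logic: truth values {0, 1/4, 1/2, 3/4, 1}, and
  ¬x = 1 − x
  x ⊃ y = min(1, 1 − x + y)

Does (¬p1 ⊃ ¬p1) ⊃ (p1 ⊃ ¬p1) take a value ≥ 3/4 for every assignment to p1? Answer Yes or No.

Counterexample: take p1 = 3/4.
¬p1 = ¬3/4 = 1/4
¬p1 = ¬3/4 = 1/4
¬p1 ⊃ ¬p1 = 1/4 ⊃ 1/4 = 1
¬p1 = ¬3/4 = 1/4
p1 ⊃ ¬p1 = 3/4 ⊃ 1/4 = 1/2
(¬p1 ⊃ ¬p1) ⊃ (p1 ⊃ ¬p1) = 1 ⊃ 1/2 = 1/2
This gives 1/2, which is below 3/4.

No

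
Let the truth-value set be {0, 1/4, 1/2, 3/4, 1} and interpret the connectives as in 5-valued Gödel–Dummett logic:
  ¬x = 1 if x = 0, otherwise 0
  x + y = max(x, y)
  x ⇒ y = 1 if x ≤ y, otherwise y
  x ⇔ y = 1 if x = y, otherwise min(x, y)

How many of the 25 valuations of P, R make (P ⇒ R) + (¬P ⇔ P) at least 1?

value 1: 15 assignments (counts)
value 3/4: 1 assignment
value 1/2: 2 assignments
value 1/4: 3 assignments
value 0: 4 assignments
So 15 of the 25 assignments meet the threshold.

15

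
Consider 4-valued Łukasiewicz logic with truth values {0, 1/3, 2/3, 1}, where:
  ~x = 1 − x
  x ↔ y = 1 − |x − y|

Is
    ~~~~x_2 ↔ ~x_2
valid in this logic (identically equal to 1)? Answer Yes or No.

No

Counterexample: take x_2 = 0.
~x_2 = ~0 = 1
~~x_2 = ~1 = 0
~~~x_2 = ~0 = 1
~~~~x_2 = ~1 = 0
~x_2 = ~0 = 1
~~~~x_2 ↔ ~x_2 = 0 ↔ 1 = 0
This gives 0 ≠ 1.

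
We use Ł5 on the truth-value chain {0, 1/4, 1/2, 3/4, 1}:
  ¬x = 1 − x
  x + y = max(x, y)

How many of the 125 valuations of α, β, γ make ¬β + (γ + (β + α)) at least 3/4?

116

value 1: 77 assignments (counts)
value 3/4: 39 assignments (counts)
value 1/2: 9 assignments
So 116 of the 125 assignments meet the threshold.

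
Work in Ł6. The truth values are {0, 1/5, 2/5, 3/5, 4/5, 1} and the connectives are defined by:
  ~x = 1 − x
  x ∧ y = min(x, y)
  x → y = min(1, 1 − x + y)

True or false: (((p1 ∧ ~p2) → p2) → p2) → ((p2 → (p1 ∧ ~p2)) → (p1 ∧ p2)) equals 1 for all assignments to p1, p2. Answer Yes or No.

No

Counterexample: take p1 = 1/5, p2 = 0.
~p2 = ~0 = 1
p1 ∧ ~p2 = 1/5 ∧ 1 = 1/5
(p1 ∧ ~p2) → p2 = 1/5 → 0 = 4/5
((p1 ∧ ~p2) → p2) → p2 = 4/5 → 0 = 1/5
~p2 = ~0 = 1
p1 ∧ ~p2 = 1/5 ∧ 1 = 1/5
p2 → (p1 ∧ ~p2) = 0 → 1/5 = 1
p1 ∧ p2 = 1/5 ∧ 0 = 0
(p2 → (p1 ∧ ~p2)) → (p1 ∧ p2) = 1 → 0 = 0
(((p1 ∧ ~p2) → p2) → p2) → ((p2 → (p1 ∧ ~p2)) → (p1 ∧ p2)) = 1/5 → 0 = 4/5
This gives 4/5 ≠ 1.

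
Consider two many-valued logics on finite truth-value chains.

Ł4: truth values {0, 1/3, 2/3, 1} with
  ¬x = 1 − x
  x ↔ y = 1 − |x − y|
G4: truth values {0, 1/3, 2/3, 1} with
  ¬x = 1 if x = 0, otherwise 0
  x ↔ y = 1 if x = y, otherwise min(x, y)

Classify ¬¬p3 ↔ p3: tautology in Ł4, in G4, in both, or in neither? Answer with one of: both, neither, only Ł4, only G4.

In Ł4: every assignment gives 1 — tautology.
In G4: at p3 = 1/3 the value is 1/3 — not a tautology.

only Ł4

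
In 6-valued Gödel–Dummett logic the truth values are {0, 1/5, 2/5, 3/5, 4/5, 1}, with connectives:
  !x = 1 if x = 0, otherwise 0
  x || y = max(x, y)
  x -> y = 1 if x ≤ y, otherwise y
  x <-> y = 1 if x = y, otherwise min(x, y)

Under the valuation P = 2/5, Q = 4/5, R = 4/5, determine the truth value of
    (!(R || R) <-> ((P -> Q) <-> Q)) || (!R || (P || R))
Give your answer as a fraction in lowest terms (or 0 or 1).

4/5

R || R = 4/5 || 4/5 = 4/5
!(R || R) = !4/5 = 0
P -> Q = 2/5 -> 4/5 = 1
(P -> Q) <-> Q = 1 <-> 4/5 = 4/5
!(R || R) <-> ((P -> Q) <-> Q) = 0 <-> 4/5 = 0
!R = !4/5 = 0
P || R = 2/5 || 4/5 = 4/5
!R || (P || R) = 0 || 4/5 = 4/5
(!(R || R) <-> ((P -> Q) <-> Q)) || (!R || (P || R)) = 0 || 4/5 = 4/5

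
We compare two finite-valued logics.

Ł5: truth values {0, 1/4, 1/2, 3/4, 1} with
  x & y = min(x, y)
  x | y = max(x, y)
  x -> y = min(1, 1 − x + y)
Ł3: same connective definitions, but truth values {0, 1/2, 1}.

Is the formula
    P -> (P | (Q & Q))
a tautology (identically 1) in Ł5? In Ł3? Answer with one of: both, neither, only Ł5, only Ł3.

both

In Ł5: every assignment gives 1 — tautology.
In Ł3: every assignment gives 1 — tautology.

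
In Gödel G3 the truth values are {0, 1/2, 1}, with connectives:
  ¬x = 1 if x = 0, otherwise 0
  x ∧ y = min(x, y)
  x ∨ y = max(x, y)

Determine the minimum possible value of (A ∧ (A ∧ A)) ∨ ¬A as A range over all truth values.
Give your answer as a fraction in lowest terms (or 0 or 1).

Take A = 1/2:
A ∧ A = 1/2 ∧ 1/2 = 1/2
A ∧ (A ∧ A) = 1/2 ∧ 1/2 = 1/2
¬A = ¬1/2 = 0
(A ∧ (A ∧ A)) ∨ ¬A = 1/2 ∨ 0 = 1/2
No assignment yields a value below 1/2, so this is the minimum.

1/2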